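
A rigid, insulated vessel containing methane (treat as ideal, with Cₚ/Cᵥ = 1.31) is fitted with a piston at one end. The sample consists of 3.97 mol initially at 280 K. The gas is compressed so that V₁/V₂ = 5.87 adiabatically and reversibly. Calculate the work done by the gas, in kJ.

Adiabatic: T₁V₁^(γ−1) = T₂V₂^(γ−1) ⇒ T₂ = T₁ (V₁/V₂)^(γ−1).
T₂ = 280 × 5.87^(0.31) = 484.7 K.
Q = 0, so ΔU = W_on_gas = nCᵥΔT with Cᵥ = R/(γ−1) = 26.82 J/(mol·K).
ΔU = 3.97 × 26.82 × (484.7 − 280) = 21790 J.
Work done by the gas = −ΔU = -21790 J.

W ≈ -21.8 kJ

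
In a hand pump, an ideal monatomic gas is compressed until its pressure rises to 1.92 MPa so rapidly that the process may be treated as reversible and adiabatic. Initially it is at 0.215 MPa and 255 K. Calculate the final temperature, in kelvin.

Along an adiabat T P^((1−γ)/γ) is constant, so T₂ = T₁ (P₂/P₁)^((γ−1)/γ).
For a monatomic ideal gas γ = 5/3, so (γ−1)/γ = 2/5.
T₂ = 255 × (1.92/0.215)^(2/5) = 612.2 K.

T₂ ≈ 612 K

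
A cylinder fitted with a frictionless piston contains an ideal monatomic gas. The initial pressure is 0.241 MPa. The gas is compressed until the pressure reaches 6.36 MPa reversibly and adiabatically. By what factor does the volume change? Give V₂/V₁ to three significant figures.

V₂/V₁ ≈ 0.140

From PV^γ = const, V₂/V₁ = (P₁/P₂)^(1/γ).
For a monatomic ideal gas γ = 5/3.
V₂/V₁ = (0.241/6.36)^(3/5) = 0.1403.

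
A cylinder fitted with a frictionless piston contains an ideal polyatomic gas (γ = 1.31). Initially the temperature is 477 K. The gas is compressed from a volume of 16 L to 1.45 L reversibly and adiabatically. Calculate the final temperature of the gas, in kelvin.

T₂ ≈ 1000 K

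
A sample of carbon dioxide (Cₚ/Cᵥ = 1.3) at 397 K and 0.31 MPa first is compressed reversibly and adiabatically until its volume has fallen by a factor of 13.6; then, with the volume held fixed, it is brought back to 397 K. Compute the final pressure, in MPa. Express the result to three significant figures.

P₃ ≈ 4.22 MPa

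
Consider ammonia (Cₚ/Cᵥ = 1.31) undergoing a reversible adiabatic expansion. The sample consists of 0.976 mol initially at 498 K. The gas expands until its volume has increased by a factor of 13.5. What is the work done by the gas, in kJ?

W ≈ 7.22 kJ

For a reversible adiabat TV^(γ−1) is constant, so T₂ = T₁ (V₁/V₂)^(γ−1).
T₂ = 498 × (1/13.5)^(0.31) = 222.2 K.
Q = 0, so ΔU = W_on_gas = nCᵥΔT with Cᵥ = R/(γ−1) = 26.82 J/(mol·K).
ΔU = 0.976 × 26.82 × (222.2 − 498) = -7218 J.
Work done by the gas = −ΔU = 7218 J.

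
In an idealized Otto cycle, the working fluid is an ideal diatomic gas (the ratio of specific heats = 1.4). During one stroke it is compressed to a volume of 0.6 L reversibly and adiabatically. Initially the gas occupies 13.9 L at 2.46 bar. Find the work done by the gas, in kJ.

W ≈ -21.5 kJ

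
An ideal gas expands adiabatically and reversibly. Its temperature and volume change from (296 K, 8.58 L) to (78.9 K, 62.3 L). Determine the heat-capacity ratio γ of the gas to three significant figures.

γ ≈ 1.67

TV^(γ−1) = const ⇒ γ − 1 = ln(T₂/T₁) / ln(V₁/V₂).
γ = 1 + ln(78.9/296) / ln(8.58/62.3) = 1.667.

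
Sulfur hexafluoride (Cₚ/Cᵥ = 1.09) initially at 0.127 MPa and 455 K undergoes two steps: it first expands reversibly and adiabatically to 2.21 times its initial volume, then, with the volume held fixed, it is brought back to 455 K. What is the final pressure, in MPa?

Adiabatic step (PV^γ = const): P₂ = 0.127×(1/2.21)^(1.09) = 0.05351 MPa; T₂ = 455×(1/2.21)^(0.09) = 423.7 K.
Isochoric: P₃ = P₂(T₃/T₂) = 0.05351 × (455/423.7) = 0.05747 MPa.

P₃ ≈ 0.0575 MPa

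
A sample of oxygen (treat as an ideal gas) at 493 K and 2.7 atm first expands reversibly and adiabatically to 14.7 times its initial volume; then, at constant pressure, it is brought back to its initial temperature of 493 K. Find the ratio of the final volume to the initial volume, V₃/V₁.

V₃/V₁ ≈ 43.1

For a diatomic ideal gas γ = 7/5.
Adiabatic step: V₂/V₁ = 14.7; T₂ = T₁·(1/14.7)^(2/5) = 168.2 K.
Isobaric step: V₃/V₂ = T₃/T₂ = 493/168.2.
V₃/V₁ = (V₂/V₁)(V₃/V₂) = 14.7 × (493/168.2) = 43.08.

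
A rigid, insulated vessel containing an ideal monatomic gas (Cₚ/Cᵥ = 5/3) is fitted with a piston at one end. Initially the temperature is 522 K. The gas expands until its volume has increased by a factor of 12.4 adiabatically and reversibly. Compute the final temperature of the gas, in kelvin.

Adiabatic: T₁V₁^(γ−1) = T₂V₂^(γ−1) ⇒ T₂ = T₁ (V₁/V₂)^(γ−1).
T₂ = 522 × (1/12.4)^(2/3) = 97.44 K.

T₂ ≈ 97.4 K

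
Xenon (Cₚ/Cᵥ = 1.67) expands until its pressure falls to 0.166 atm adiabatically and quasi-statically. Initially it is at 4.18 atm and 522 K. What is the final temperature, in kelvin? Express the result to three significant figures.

T₂ ≈ 143 K

Adiabatic: T₂/T₁ = (P₂/P₁)^((γ−1)/γ).
T₂ = 522 × (0.166/4.18)^(0.401) = 143.1 K.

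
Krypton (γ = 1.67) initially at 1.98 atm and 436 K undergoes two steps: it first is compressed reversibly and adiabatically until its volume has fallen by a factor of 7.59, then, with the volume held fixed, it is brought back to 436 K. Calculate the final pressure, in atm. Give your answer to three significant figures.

Adiabatic step (PV^γ = const): P₂ = 1.98×7.59^(1.67) = 58.43 atm; T₂ = 436×7.59^(0.67) = 1695 K.
Isochoric: P₃ = P₂(T₃/T₂) = 58.43 × (436/1695) = 15.03 atm.

P₃ ≈ 15.0 atm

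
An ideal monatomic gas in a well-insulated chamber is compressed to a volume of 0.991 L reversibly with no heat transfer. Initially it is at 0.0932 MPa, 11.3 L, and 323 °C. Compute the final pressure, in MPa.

P₂ ≈ 5.38 MPa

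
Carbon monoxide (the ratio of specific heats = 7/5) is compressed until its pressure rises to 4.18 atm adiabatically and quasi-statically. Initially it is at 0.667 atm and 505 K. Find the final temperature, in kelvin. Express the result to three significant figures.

T₂ ≈ 853 K

Adiabatic: T₂/T₁ = (P₂/P₁)^((γ−1)/γ).
T₂ = 505 × (4.18/0.667)^(2/7) = 853.1 K.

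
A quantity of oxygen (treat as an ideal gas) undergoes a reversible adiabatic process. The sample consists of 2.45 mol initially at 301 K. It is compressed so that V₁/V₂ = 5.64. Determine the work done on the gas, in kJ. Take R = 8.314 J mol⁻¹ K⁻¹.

Adiabatic: T₁V₁^(γ−1) = T₂V₂^(γ−1) ⇒ T₂ = T₁ (V₁/V₂)^(γ−1).
γ = 7/5 for a diatomic ideal gas, so γ−1 = 2/5.
T₂ = 301 × 5.64^(2/5) = 601.3 K.
Q = 0, so ΔU = W_on_gas = nCᵥΔT with Cᵥ = R/(γ−1) = 20.79 J/(mol·K).
ΔU = 2.45 × 20.79 × (601.3 − 301) = 15290 J.

W ≈ 15.3 kJ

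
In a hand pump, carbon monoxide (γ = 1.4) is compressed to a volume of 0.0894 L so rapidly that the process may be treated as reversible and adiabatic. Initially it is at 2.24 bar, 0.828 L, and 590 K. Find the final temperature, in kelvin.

T₂ ≈ 1440 K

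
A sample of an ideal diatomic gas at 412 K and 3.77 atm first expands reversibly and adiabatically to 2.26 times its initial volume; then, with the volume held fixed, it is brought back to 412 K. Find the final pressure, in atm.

P₃ ≈ 1.67 atm

For a diatomic ideal gas γ = 7/5.
Adiabatic step (PV^γ = const): P₂ = 3.77×(1/2.26)^(7/5) = 1.204 atm; T₂ = 412×(1/2.26)^(2/5) = 297.3 K.
Isochoric: P₃ = P₂(T₃/T₂) = 1.204 × (412/297.3) = 1.668 atm.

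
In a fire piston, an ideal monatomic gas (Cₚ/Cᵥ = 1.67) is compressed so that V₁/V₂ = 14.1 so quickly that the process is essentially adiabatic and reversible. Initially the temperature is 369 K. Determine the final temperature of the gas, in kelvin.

Adiabatic: T₁V₁^(γ−1) = T₂V₂^(γ−1) ⇒ T₂ = T₁ (V₁/V₂)^(γ−1).
T₂ = 369 × 14.1^(0.67) = 2173 K.

T₂ ≈ 2170 K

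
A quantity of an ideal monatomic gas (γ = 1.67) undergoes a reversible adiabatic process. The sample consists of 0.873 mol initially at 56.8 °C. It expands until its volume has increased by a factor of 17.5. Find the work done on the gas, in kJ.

W ≈ -3.05 kJ

For a reversible adiabat TV^(γ−1) is constant, so T₂ = T₁ (V₁/V₂)^(γ−1).
T₁ = 56.8 °C = 329.9 K.
T₂ = 329.9 × (1/17.5)^(0.67) = 48.49 K.
Q = 0, so ΔU = W_on_gas = nCᵥΔT with Cᵥ = R/(γ−1) = 12.41 J/(mol·K).
ΔU = 0.873 × 12.41 × (48.49 − 329.9) = -3049 J.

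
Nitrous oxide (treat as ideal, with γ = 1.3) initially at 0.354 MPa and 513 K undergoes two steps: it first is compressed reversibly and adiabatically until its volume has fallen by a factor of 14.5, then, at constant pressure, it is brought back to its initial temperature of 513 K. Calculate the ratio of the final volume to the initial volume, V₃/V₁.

Adiabatic step: V₂/V₁ = 0.06897; T₂ = T₁·14.5^(0.3) = 1144 K.
Isobaric step: V₃/V₂ = T₃/T₂ = 513/1144.
V₃/V₁ = (V₂/V₁)(V₃/V₂) = 0.06897 × (513/1144) = 0.03092.

V₃/V₁ ≈ 0.0309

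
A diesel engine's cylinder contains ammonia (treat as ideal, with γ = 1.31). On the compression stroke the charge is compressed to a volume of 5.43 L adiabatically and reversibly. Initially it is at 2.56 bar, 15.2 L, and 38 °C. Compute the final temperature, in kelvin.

T₂ ≈ 428 K

Adiabatic: T₁V₁^(γ−1) = T₂V₂^(γ−1) ⇒ T₂ = T₁ (V₁/V₂)^(γ−1).
T₁ = 38 °C = 311.1 K.
T₂ = 311.1 × (15.2/5.43)^(0.31) = 428.1 K.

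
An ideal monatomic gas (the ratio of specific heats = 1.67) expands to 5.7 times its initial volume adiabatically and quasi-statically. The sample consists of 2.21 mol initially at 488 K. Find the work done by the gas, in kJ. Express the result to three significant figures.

Adiabatic: T₁V₁^(γ−1) = T₂V₂^(γ−1) ⇒ T₂ = T₁ (V₁/V₂)^(γ−1).
T₂ = 488 × (1/5.7)^(0.67) = 152 K.
Q = 0, so ΔU = W_on_gas = nCᵥΔT with Cᵥ = R/(γ−1) = 12.41 J/(mol·K).
ΔU = 2.21 × 12.41 × (152 − 488) = -9213 J.
Work done by the gas = −ΔU = 9213 J.

W ≈ 9.21 kJ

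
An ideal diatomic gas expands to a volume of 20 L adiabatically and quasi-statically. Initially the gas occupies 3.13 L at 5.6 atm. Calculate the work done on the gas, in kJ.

W ≈ -2.33 kJ

γ = 7/5 for a diatomic ideal gas.
P₂ = P₁(V₁/V₂)^γ = 5.6×(3.13/20)^(7/5) = 0.4174 atm.
For a reversible adiabat, W_by_gas = (P₁V₁ − P₂V₂)/(γ−1).
W_by = (567400×0.00313 − 42290×0.02) / (2/5) = 2326 J.
W_on_gas = −W_by = -2326 J.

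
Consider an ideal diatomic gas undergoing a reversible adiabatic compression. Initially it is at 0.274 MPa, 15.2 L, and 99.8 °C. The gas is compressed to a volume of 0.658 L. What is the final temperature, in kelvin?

For a reversible adiabat TV^(γ−1) is constant, so T₂ = T₁ (V₁/V₂)^(γ−1).
γ = 7/5 for a diatomic ideal gas.
T₁ = 99.8 °C = 372.9 K.
T₂ = 372.9 × (15.2/0.658)^(2/5) = 1309 K.

T₂ ≈ 1310 K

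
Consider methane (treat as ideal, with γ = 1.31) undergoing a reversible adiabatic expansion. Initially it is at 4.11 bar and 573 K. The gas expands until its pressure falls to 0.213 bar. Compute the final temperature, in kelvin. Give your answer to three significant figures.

T₂ ≈ 284 K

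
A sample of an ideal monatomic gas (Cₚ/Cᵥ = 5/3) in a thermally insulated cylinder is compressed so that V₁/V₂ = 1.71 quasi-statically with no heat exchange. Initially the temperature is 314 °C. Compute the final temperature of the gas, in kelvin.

For a reversible adiabat TV^(γ−1) is constant, so T₂ = T₁ (V₁/V₂)^(γ−1).
T₁ = 314 °C = 587.1 K.
T₂ = 587.1 × 1.71^(2/3) = 839.6 K.

T₂ ≈ 840 K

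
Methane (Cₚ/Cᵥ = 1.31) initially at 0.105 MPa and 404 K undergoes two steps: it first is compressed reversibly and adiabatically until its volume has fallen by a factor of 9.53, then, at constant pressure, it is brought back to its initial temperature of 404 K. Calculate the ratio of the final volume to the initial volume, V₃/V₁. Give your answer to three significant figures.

Adiabatic step: V₂/V₁ = 0.1049; T₂ = T₁·9.53^(0.31) = 812.6 K.
Isobaric step: V₃/V₂ = T₃/T₂ = 404/812.6.
V₃/V₁ = (V₂/V₁)(V₃/V₂) = 0.1049 × (404/812.6) = 0.05217.

V₃/V₁ ≈ 0.0522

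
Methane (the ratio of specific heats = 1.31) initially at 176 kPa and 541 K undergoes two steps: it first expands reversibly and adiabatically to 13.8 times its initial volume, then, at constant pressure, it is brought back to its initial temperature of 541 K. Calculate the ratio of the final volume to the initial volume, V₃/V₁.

V₃/V₁ ≈ 31.1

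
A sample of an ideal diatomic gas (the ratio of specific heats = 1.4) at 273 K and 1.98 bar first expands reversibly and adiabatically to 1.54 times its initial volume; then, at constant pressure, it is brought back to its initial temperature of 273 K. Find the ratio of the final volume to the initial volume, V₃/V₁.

V₃/V₁ ≈ 1.83

Adiabatic step: V₂/V₁ = 1.54; T₂ = T₁·(1/1.54)^(0.4) = 229.7 K.
Isobaric step: V₃/V₂ = T₃/T₂ = 273/229.7.
V₃/V₁ = (V₂/V₁)(V₃/V₂) = 1.54 × (273/229.7) = 1.83.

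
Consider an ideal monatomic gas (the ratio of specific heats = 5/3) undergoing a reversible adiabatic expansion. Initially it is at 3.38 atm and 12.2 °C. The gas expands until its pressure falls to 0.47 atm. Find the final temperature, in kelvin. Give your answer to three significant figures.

T₂ ≈ 130 K

Along an adiabat T P^((1−γ)/γ) is constant, so T₂ = T₁ (P₂/P₁)^((γ−1)/γ).
T₁ = 12.2 °C = 285.3 K.
T₂ = 285.3 × (0.47/3.38)^(2/5) = 129.6 K.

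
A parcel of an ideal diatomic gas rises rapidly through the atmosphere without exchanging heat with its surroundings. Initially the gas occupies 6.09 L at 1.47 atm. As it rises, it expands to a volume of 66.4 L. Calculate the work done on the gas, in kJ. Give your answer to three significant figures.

W ≈ -1.40 kJ

γ = 7/5 for a diatomic ideal gas.
P₂ = P₁(V₁/V₂)^γ = 1.47×(6.09/66.4)^(7/5) = 0.05185 atm.
For a reversible adiabat, W_by_gas = (P₁V₁ − P₂V₂)/(γ−1).
W_by = (148900×0.00609 − 5254×0.0664) / (2/5) = 1396 J.
W_on_gas = −W_by = -1396 J.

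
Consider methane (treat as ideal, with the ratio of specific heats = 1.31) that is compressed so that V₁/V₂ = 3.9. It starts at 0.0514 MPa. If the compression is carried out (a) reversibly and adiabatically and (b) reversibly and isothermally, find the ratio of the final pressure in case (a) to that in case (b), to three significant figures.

Isothermal: P_b = P₁(V₁/V₂) = 0.0514×3.9.
Adiabatic: P_a = P₁(V₁/V₂)^γ = 0.0514×3.9^(1.31).
P_a/P_b = (V₁/V₂)^(γ−1) = 3.9^(0.31) = 1.525.

P_adiabatic / P_isothermal ≈ 1.52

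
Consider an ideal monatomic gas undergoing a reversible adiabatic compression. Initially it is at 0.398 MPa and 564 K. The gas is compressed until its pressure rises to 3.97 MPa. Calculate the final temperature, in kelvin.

T₂ ≈ 1420 K

Adiabatic: T₂/T₁ = (P₂/P₁)^((γ−1)/γ).
For a monatomic ideal gas γ = 5/3, so (γ−1)/γ = 2/5.
T₂ = 564 × (3.97/0.398)^(2/5) = 1415 K.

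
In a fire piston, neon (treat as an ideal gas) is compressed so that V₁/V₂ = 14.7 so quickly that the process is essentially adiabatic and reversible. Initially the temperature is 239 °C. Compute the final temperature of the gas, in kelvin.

For a reversible adiabat TV^(γ−1) is constant, so T₂ = T₁ (V₁/V₂)^(γ−1).
For a monatomic ideal gas γ = 5/3, so γ−1 = 2/3.
T₁ = 239 °C = 512.1 K.
T₂ = 512.1 × 14.7^(2/3) = 3073 K.

T₂ ≈ 3070 K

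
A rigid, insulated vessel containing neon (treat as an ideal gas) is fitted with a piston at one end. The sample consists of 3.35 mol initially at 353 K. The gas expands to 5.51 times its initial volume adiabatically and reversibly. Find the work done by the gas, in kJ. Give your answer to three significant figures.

Adiabatic: T₁V₁^(γ−1) = T₂V₂^(γ−1) ⇒ T₂ = T₁ (V₁/V₂)^(γ−1).
γ = 5/3 for a monatomic ideal gas, so γ−1 = 2/3.
T₂ = 353 × (1/5.51)^(2/3) = 113.2 K.
Q = 0, so ΔU = W_on_gas = nCᵥΔT with Cᵥ = R/(γ−1) = 12.47 J/(mol·K).
ΔU = 3.35 × 12.47 × (113.2 − 353) = -10020 J.
Work done by the gas = −ΔU = 10020 J.

W ≈ 10.0 kJ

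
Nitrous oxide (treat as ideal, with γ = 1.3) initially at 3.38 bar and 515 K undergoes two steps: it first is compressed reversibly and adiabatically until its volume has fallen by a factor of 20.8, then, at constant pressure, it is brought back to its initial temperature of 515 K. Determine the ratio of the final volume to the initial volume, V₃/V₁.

V₃/V₁ ≈ 0.0193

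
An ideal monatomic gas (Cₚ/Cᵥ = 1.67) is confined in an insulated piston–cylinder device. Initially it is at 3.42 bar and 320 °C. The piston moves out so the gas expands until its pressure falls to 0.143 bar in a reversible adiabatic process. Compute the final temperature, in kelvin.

T₂ ≈ 166 K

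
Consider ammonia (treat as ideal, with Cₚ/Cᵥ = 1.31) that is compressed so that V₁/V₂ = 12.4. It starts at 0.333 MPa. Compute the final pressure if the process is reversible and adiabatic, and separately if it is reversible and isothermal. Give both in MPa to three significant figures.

adiabatic: 9.01 MPa; isothermal: 4.13 MPa

Isothermal: P₂ = P₁(V₁/V₂) = 0.333×12.4 = 4.129 MPa.
Adiabatic: P₂ = P₁(V₁/V₂)^γ = 0.333×12.4^(1.31) = 9.012 MPa.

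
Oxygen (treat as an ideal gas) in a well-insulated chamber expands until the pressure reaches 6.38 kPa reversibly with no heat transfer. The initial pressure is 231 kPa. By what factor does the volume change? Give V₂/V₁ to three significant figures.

V₂/V₁ ≈ 13.0

From PV^γ = const, V₂/V₁ = (P₁/P₂)^(1/γ).
For a diatomic ideal gas γ = 7/5.
V₂/V₁ = (231/6.38)^(5/7) = 12.98.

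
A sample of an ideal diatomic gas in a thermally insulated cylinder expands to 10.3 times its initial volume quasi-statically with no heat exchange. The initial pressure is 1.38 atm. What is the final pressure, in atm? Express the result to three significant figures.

P₂ ≈ 0.0527 atm

Since PV^γ is constant along a reversible adiabat, P₂ = P₁ (V₁/V₂)^γ.
For a diatomic ideal gas γ = 7/5.
P₂ = 1.38 × (1/10.3)^(7/5) = 0.05271 atm.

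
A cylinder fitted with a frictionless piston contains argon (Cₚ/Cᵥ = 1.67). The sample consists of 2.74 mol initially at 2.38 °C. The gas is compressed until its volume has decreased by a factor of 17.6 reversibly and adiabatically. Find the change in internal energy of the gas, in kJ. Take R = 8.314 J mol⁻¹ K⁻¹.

ΔU ≈ 54.6 kJ

For a reversible adiabat TV^(γ−1) is constant, so T₂ = T₁ (V₁/V₂)^(γ−1).
T₁ = 2.38 °C = 275.5 K.
T₂ = 275.5 × 17.6^(0.67) = 1882 K.
Q = 0, so ΔU = W_on_gas = nCᵥΔT with Cᵥ = R/(γ−1) = 12.41 J/(mol·K).
ΔU = 2.74 × 12.41 × (1882 − 275.5) = 54630 J.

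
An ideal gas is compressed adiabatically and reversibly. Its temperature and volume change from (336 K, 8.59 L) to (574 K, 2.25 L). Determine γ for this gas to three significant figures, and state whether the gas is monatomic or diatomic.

γ ≈ 1.40; diatomic

TV^(γ−1) = const ⇒ γ − 1 = ln(T₂/T₁) / ln(V₁/V₂).
γ = 1 + ln(574/336) / ln(8.59/2.25) = 1.4.
γ ≈ 1.40 is close to 7/5, so the gas is diatomic.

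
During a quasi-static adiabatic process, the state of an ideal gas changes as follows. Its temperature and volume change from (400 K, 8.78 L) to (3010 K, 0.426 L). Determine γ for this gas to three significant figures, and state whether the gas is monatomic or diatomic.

γ ≈ 1.67; monatomic

TV^(γ−1) = const ⇒ γ − 1 = ln(T₂/T₁) / ln(V₁/V₂).
γ = 1 + ln(3010/400) / ln(8.78/0.426) = 1.667.
γ ≈ 1.67 is close to 5/3, so the gas is monatomic.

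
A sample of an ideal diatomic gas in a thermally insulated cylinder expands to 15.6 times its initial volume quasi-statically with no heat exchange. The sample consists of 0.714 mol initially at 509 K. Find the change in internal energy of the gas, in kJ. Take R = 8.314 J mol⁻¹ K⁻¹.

ΔU ≈ -5.04 kJ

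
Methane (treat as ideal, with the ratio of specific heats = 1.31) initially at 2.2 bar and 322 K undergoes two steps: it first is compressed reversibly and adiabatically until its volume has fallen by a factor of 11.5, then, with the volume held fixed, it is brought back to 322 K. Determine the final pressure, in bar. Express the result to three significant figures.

P₃ ≈ 25.3 bar

Adiabatic step (PV^γ = const): P₂ = 2.2×11.5^(1.31) = 53.94 bar; T₂ = 322×11.5^(0.31) = 686.6 K.
Isochoric: P₃ = P₂(T₃/T₂) = 53.94 × (322/686.6) = 25.3 bar.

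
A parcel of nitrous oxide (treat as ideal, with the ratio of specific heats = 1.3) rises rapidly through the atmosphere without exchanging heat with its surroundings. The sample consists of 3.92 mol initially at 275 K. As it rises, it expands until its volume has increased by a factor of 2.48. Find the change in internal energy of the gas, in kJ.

For a reversible adiabat TV^(γ−1) is constant, so T₂ = T₁ (V₁/V₂)^(γ−1).
T₂ = 275 × (1/2.48)^(0.3) = 209.4 K.
Q = 0, so ΔU = W_on_gas = nCᵥΔT with Cᵥ = R/(γ−1) = 27.71 J/(mol·K).
ΔU = 3.92 × 27.71 × (209.4 − 275) = -7125 J.

ΔU ≈ -7.13 kJ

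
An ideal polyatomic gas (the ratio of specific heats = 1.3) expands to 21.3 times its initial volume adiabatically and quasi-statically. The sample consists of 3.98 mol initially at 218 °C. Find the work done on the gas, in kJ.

Adiabatic: T₁V₁^(γ−1) = T₂V₂^(γ−1) ⇒ T₂ = T₁ (V₁/V₂)^(γ−1).
T₁ = 218 °C = 491.1 K.
T₂ = 491.1 × (1/21.3)^(0.3) = 196.2 K.
Q = 0, so ΔU = W_on_gas = nCᵥΔT with Cᵥ = R/(γ−1) = 27.71 J/(mol·K).
ΔU = 3.98 × 27.71 × (196.2 − 491.1) = -32530 J.

W ≈ -32.5 kJ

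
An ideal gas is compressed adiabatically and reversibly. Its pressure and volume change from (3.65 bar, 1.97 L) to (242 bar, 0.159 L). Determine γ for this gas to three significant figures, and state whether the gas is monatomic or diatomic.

γ ≈ 1.67; monatomic

PV^γ = const ⇒ γ = ln(P₂/P₁) / ln(V₁/V₂).
γ = ln(242/3.65) / ln(1.97/0.159) = 1.666.
γ ≈ 1.67 is close to 5/3, so the gas is monatomic.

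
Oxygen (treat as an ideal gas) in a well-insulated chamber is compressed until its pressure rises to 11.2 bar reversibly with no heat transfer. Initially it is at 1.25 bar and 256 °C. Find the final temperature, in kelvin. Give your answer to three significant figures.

Adiabatic: T₂/T₁ = (P₂/P₁)^((γ−1)/γ).
For a diatomic ideal gas γ = 7/5, so (γ−1)/γ = 2/7.
T₁ = 256 °C = 529.1 K.
T₂ = 529.1 × (11.2/1.25)^(2/7) = 990.1 K.

T₂ ≈ 990 K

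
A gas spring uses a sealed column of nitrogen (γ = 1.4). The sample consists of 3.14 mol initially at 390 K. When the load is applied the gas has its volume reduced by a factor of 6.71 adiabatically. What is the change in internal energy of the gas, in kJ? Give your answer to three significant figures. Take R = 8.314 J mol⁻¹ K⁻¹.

ΔU ≈ 29.1 kJ

For a reversible adiabat TV^(γ−1) is constant, so T₂ = T₁ (V₁/V₂)^(γ−1).
T₂ = 390 × 6.71^(0.4) = 835.1 K.
Q = 0, so ΔU = W_on_gas = nCᵥΔT with Cᵥ = R/(γ−1) = 20.79 J/(mol·K).
ΔU = 3.14 × 20.79 × (835.1 − 390) = 29050 J.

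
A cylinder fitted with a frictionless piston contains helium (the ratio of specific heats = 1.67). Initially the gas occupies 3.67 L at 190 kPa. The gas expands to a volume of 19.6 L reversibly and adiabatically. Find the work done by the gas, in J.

W ≈ 702 J

P₂ = P₁(V₁/V₂)^γ = 190×(3.67/19.6)^(1.67) = 11.58 kPa.
For a reversible adiabat, W_by_gas = (P₁V₁ − P₂V₂)/(γ−1).
W_by = (190000×0.00367 − 11580×0.0196) / (0.67) = 702 J.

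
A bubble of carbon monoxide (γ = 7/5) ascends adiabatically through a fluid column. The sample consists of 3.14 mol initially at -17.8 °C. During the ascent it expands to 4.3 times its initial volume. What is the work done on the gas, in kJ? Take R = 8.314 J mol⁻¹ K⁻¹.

For a reversible adiabat TV^(γ−1) is constant, so T₂ = T₁ (V₁/V₂)^(γ−1).
T₁ = -17.8 °C = 255.3 K.
T₂ = 255.3 × (1/4.3)^(2/5) = 142.5 K.
Q = 0, so ΔU = W_on_gas = nCᵥΔT with Cᵥ = R/(γ−1) = 20.79 J/(mol·K).
ΔU = 3.14 × 20.79 × (142.5 − 255.3) = -7367 J.

W ≈ -7.37 kJ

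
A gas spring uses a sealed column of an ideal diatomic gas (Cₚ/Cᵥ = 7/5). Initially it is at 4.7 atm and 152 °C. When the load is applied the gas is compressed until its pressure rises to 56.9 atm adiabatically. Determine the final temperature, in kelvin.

Along an adiabat T P^((1−γ)/γ) is constant, so T₂ = T₁ (P₂/P₁)^((γ−1)/γ).
T₁ = 152 °C = 425.1 K.
T₂ = 425.1 × (56.9/4.7)^(2/7) = 866.9 K.

T₂ ≈ 867 K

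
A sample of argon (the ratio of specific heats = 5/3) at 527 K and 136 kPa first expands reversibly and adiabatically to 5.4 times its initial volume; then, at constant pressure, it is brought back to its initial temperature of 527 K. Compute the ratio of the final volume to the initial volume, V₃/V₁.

V₃/V₁ ≈ 16.6

Adiabatic step: V₂/V₁ = 5.4; T₂ = T₁·(1/5.4)^(2/3) = 171.2 K.
Isobaric step: V₃/V₂ = T₃/T₂ = 527/171.2.
V₃/V₁ = (V₂/V₁)(V₃/V₂) = 5.4 × (527/171.2) = 16.62.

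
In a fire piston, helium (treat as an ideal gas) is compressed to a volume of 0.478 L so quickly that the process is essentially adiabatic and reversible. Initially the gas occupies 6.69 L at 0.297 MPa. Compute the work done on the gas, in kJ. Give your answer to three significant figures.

W ≈ 14.3 kJ

γ = 5/3 for a monatomic ideal gas.
P₂ = P₁(V₁/V₂)^γ = 0.297×(6.69/0.478)^(5/3) = 24.14 MPa.
For a reversible adiabat, W_by_gas = (P₁V₁ − P₂V₂)/(γ−1).
W_by = (297000×0.00669 − 2.414×10^7×0.000478) / (2/3) = -14330 J.
W_on_gas = −W_by = 14330 J.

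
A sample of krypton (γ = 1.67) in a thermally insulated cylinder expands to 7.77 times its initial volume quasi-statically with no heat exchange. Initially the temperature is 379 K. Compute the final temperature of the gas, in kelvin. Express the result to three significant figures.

Adiabatic: T₁V₁^(γ−1) = T₂V₂^(γ−1) ⇒ T₂ = T₁ (V₁/V₂)^(γ−1).
T₂ = 379 × (1/7.77)^(0.67) = 95.95 K.

T₂ ≈ 96.0 K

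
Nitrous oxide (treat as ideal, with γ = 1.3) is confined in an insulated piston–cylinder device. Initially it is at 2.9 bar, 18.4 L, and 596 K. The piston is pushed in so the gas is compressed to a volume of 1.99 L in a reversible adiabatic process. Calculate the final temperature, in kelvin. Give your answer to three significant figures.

T₂ ≈ 1160 K

For a reversible adiabat TV^(γ−1) is constant, so T₂ = T₁ (V₁/V₂)^(γ−1).
T₂ = 596 × (18.4/1.99)^(0.3) = 1162 K.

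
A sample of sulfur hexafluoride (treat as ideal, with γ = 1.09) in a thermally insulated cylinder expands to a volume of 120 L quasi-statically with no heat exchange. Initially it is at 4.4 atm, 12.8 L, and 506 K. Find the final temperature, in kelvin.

Adiabatic: T₁V₁^(γ−1) = T₂V₂^(γ−1) ⇒ T₂ = T₁ (V₁/V₂)^(γ−1).
T₂ = 506 × (12.8/120)^(0.09) = 413.7 K.

T₂ ≈ 414 K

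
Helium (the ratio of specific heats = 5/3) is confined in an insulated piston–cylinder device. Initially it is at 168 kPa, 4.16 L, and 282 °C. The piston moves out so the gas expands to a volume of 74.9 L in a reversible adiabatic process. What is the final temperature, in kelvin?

T₂ ≈ 80.8 K

For a reversible adiabat TV^(γ−1) is constant, so T₂ = T₁ (V₁/V₂)^(γ−1).
T₁ = 282 °C = 555.1 K.
T₂ = 555.1 × (4.16/74.9)^(2/3) = 80.81 K.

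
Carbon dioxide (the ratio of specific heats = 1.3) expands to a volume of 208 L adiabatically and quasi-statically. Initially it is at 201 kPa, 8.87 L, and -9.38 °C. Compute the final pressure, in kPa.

P₂ ≈ 3.33 kPa

Adiabatic: P₁V₁^γ = P₂V₂^γ ⇒ P₂ = P₁ (V₁/V₂)^γ.
P₂ = 201 × (8.87/208)^(1.3) = 3.327 kPa.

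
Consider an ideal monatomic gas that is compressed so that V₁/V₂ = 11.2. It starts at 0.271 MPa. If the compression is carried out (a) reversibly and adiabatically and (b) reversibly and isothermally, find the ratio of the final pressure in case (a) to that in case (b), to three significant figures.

P_adiabatic / P_isothermal ≈ 5.01

For a monatomic ideal gas γ = 5/3.
Isothermal: P_b = P₁(V₁/V₂) = 0.271×11.2.
Adiabatic: P_a = P₁(V₁/V₂)^γ = 0.271×11.2^(5/3).
P_a/P_b = (V₁/V₂)^(γ−1) = 11.2^(2/3) = 5.006.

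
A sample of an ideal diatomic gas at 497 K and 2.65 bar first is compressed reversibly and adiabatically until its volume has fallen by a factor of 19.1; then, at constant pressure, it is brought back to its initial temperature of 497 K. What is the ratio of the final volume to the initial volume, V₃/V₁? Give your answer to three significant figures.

V₃/V₁ ≈ 0.0161

For a diatomic ideal gas γ = 7/5.
Adiabatic step: V₂/V₁ = 0.05236; T₂ = T₁·19.1^(2/5) = 1617 K.
Isobaric step: V₃/V₂ = T₃/T₂ = 497/1617.
V₃/V₁ = (V₂/V₁)(V₃/V₂) = 0.05236 × (497/1617) = 0.01609.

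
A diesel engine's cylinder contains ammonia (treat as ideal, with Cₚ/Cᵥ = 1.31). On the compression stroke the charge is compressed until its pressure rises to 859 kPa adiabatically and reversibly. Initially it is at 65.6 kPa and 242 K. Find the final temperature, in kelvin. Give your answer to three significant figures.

T₂ ≈ 445 K

Along an adiabat T P^((1−γ)/γ) is constant, so T₂ = T₁ (P₂/P₁)^((γ−1)/γ).
T₂ = 242 × (859/65.6)^(0.237) = 444.8 K.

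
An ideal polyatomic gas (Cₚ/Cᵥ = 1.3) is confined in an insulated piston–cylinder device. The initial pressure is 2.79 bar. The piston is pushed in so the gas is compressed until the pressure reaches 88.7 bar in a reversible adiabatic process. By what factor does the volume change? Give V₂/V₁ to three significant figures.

V₂/V₁ ≈ 0.0699

From PV^γ = const, V₂/V₁ = (P₁/P₂)^(1/γ).
V₂/V₁ = (2.79/88.7)^(0.769) = 0.06988.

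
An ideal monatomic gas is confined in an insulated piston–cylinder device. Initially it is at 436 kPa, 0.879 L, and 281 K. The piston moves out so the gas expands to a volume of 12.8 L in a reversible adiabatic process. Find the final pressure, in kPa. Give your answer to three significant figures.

Since PV^γ is constant along a reversible adiabat, P₂ = P₁ (V₁/V₂)^γ.
γ = 5/3 for a monatomic ideal gas.
P₂ = 436 × (0.879/12.8)^(5/3) = 5.021 kPa.

P₂ ≈ 5.02 kPa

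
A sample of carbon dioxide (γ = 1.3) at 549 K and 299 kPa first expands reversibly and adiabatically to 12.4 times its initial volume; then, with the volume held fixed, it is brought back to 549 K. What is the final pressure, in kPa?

Adiabatic step (PV^γ = const): P₂ = 299×(1/12.4)^(1.3) = 11.33 kPa; T₂ = 549×(1/12.4)^(0.3) = 258 K.
Isochoric: P₃ = P₂(T₃/T₂) = 11.33 × (549/258) = 24.11 kPa.

P₃ ≈ 24.1 kPa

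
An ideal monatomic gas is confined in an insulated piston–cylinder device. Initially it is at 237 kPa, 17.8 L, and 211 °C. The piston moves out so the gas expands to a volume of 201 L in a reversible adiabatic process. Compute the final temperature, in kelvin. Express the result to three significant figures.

Adiabatic: T₁V₁^(γ−1) = T₂V₂^(γ−1) ⇒ T₂ = T₁ (V₁/V₂)^(γ−1).
γ = 5/3 for a monatomic ideal gas.
T₁ = 211 °C = 484.1 K.
T₂ = 484.1 × (17.8/201)^(2/3) = 96.19 K.

T₂ ≈ 96.2 K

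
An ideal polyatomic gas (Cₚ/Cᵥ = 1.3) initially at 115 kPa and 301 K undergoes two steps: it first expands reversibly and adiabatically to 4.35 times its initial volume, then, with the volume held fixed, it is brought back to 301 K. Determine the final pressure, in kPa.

Adiabatic step (PV^γ = const): P₂ = 115×(1/4.35)^(1.3) = 17.01 kPa; T₂ = 301×(1/4.35)^(0.3) = 193.7 K.
Isochoric: P₃ = P₂(T₃/T₂) = 17.01 × (301/193.7) = 26.44 kPa.

P₃ ≈ 26.4 kPa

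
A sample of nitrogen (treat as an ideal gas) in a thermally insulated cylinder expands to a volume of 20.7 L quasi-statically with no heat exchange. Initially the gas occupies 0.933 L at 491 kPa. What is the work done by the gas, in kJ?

W ≈ 0.814 kJ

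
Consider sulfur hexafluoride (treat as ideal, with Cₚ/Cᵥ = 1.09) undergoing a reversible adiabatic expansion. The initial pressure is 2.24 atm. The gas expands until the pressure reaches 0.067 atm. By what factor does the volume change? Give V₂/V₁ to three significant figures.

V₂/V₁ ≈ 25.0

From PV^γ = const, V₂/V₁ = (P₁/P₂)^(1/γ).
V₂/V₁ = (2.24/0.067)^(0.917) = 25.02.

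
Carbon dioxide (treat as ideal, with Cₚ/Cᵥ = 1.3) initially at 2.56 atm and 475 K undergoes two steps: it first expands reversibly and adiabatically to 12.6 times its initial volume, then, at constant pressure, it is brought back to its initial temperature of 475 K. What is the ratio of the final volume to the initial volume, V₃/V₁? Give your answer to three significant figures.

Adiabatic step: V₂/V₁ = 12.6; T₂ = T₁·(1/12.6)^(0.3) = 222.1 K.
Isobaric step: V₃/V₂ = T₃/T₂ = 475/222.1.
V₃/V₁ = (V₂/V₁)(V₃/V₂) = 12.6 × (475/222.1) = 26.95.

V₃/V₁ ≈ 26.9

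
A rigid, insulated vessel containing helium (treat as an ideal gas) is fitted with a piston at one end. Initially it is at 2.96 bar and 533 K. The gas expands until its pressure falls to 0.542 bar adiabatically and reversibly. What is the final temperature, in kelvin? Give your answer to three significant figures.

Adiabatic: T₂/T₁ = (P₂/P₁)^((γ−1)/γ).
For a monatomic ideal gas γ = 5/3, so (γ−1)/γ = 2/5.
T₂ = 533 × (0.542/2.96)^(2/5) = 270.3 K.

T₂ ≈ 270 K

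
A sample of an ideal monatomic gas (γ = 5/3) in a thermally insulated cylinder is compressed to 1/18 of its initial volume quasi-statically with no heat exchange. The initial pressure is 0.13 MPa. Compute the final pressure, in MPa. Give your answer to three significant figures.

P₂ ≈ 16.1 MPa

Since PV^γ is constant along a reversible adiabat, P₂ = P₁ (V₁/V₂)^γ.
P₂ = 0.13 × 18^(5/3) = 16.07 MPa.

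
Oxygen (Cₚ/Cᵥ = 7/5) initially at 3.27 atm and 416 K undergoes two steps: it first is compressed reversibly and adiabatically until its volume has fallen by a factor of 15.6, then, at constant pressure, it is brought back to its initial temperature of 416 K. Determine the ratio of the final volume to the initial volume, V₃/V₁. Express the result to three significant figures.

Adiabatic step: V₂/V₁ = 0.0641; T₂ = T₁·15.6^(2/5) = 1248 K.
Isobaric step: V₃/V₂ = T₃/T₂ = 416/1248.
V₃/V₁ = (V₂/V₁)(V₃/V₂) = 0.0641 × (416/1248) = 0.02136.

V₃/V₁ ≈ 0.0214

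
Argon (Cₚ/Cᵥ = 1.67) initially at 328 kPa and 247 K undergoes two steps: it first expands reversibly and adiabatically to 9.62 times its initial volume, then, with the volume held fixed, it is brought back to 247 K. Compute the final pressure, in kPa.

Adiabatic step (PV^γ = const): P₂ = 328×(1/9.62)^(1.67) = 7.481 kPa; T₂ = 247×(1/9.62)^(0.67) = 54.2 K.
Isochoric: P₃ = P₂(T₃/T₂) = 7.481 × (247/54.2) = 34.1 kPa.

P₃ ≈ 34.1 kPa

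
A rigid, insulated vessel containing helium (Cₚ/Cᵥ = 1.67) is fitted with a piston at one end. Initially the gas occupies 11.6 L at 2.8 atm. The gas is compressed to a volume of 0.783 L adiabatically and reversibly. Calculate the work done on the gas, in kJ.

W ≈ 25.0 kJ

P₂ = P₁(V₁/V₂)^γ = 2.8×(11.6/0.783)^(1.67) = 252.5 atm.
For a reversible adiabat, W_by_gas = (P₁V₁ − P₂V₂)/(γ−1).
W_by = (283700×0.0116 − 2.558×10^7×0.000783) / (0.67) = -24980 J.
W_on_gas = −W_by = 24980 J.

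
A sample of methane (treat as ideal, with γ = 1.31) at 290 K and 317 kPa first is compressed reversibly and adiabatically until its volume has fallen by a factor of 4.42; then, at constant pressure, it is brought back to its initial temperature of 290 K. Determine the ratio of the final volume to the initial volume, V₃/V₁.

V₃/V₁ ≈ 0.143

Adiabatic step: V₂/V₁ = 0.2262; T₂ = T₁·4.42^(0.31) = 459.7 K.
Isobaric step: V₃/V₂ = T₃/T₂ = 290/459.7.
V₃/V₁ = (V₂/V₁)(V₃/V₂) = 0.2262 × (290/459.7) = 0.1427.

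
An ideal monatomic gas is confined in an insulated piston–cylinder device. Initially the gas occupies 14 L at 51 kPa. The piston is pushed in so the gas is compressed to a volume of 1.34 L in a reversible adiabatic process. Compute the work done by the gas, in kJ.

γ = 5/3 for a monatomic ideal gas.
P₂ = P₁(V₁/V₂)^γ = 51×(14/1.34)^(5/3) = 2546 kPa.
For a reversible adiabat, W_by_gas = (P₁V₁ − P₂V₂)/(γ−1).
W_by = (51000×0.014 − 2.546×10^6×0.00134) / (2/3) = -4047 J.

W ≈ -4.05 kJ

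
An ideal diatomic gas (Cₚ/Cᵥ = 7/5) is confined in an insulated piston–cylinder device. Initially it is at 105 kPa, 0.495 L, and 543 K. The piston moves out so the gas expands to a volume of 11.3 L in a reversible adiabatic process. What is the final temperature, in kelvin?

T₂ ≈ 155 K

For a reversible adiabat TV^(γ−1) is constant, so T₂ = T₁ (V₁/V₂)^(γ−1).
T₂ = 543 × (0.495/11.3)^(2/5) = 155.4 K.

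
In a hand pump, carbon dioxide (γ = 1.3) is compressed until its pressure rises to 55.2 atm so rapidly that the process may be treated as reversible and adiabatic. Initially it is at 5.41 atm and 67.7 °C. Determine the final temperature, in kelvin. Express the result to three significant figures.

T₂ ≈ 583 K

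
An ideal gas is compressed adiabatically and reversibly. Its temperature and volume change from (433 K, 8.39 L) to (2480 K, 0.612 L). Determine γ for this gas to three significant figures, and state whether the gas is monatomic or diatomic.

TV^(γ−1) = const ⇒ γ − 1 = ln(T₂/T₁) / ln(V₁/V₂).
γ = 1 + ln(2480/433) / ln(8.39/0.612) = 1.667.
γ ≈ 1.67 is close to 5/3, so the gas is monatomic.

γ ≈ 1.67; monatomic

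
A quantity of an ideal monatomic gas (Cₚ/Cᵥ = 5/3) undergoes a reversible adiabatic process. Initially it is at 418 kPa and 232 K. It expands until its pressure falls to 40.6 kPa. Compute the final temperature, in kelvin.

T₂ ≈ 91.3 K

Adiabatic: T₂/T₁ = (P₂/P₁)^((γ−1)/γ).
T₂ = 232 × (40.6/418)^(2/5) = 91.29 K.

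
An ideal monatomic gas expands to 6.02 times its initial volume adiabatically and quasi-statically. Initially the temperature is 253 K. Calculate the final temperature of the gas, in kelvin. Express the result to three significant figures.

T₂ ≈ 76.5 K

Adiabatic: T₁V₁^(γ−1) = T₂V₂^(γ−1) ⇒ T₂ = T₁ (V₁/V₂)^(γ−1).
For a monatomic ideal gas γ = 5/3, so γ−1 = 2/3.
T₂ = 253 × (1/6.02)^(2/3) = 76.45 K.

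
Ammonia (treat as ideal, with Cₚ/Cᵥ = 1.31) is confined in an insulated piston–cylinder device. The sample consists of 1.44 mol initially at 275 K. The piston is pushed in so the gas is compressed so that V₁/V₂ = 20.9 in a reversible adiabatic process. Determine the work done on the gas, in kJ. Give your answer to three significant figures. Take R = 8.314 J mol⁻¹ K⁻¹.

Adiabatic: T₁V₁^(γ−1) = T₂V₂^(γ−1) ⇒ T₂ = T₁ (V₁/V₂)^(γ−1).
T₂ = 275 × 20.9^(0.31) = 705.6 K.
Q = 0, so ΔU = W_on_gas = nCᵥΔT with Cᵥ = R/(γ−1) = 26.82 J/(mol·K).
ΔU = 1.44 × 26.82 × (705.6 − 275) = 16630 J.

W ≈ 16.6 kJ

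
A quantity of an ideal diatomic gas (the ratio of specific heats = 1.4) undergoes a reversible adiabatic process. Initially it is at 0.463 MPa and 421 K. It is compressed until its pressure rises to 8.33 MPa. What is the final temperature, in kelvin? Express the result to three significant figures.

T₂ ≈ 961 K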